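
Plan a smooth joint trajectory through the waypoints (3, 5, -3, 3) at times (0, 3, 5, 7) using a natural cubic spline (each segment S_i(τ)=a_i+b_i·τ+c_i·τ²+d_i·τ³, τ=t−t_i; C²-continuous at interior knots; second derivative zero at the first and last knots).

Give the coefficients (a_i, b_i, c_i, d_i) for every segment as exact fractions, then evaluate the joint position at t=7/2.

  seg 0: a=3 b=307/114 c=0 d=-77/342
  seg 1: a=5 b=-193/57 c=-77/38 d=49/57
  seg 2: a=-3 b=-67/57 c=119/38 d=-119/228
S(7/2) = 221/76

Δ: Δ0=2/3, Δ1=-4, Δ2=3
row 1: diag=10, rhs=-28; c'=1/5, d'=-14/5
row 2: denom=8−2·1/5=38/5; d'=(42−2·-14/5)/(38/5)=119/19
back: M2=119/19
back: M1=-14/5−1/5·119/19=-77/19
M: M0=0, M1=-77/19, M2=119/19, M3=0
seg 0: a=3, c=M0/2=0, d=(M1−M0)/(6·3)=-77/342, b=Δ0−h0·(2M0+M1)/6=307/114
seg 1: a=5, c=M1/2=-77/38, d=(M2−M1)/(6·2)=49/57, b=Δ1−h1·(2M1+M2)/6=-193/57
seg 2: a=-3, c=M2/2=119/38, d=(M3−M2)/(6·2)=-119/228, b=Δ2−h2·(2M2+M3)/6=-67/57
t_q=7/2 → seg 1, τ=1/2; S=5+-193/57·τ+-77/38·τ²+49/57·τ³=221/76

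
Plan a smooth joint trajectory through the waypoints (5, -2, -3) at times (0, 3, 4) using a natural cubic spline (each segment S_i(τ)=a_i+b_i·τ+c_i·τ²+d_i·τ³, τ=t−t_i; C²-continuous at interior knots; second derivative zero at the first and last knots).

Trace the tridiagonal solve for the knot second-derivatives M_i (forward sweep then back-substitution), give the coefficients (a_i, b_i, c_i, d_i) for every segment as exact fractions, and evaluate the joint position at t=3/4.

  seg 0: a=5 b=-17/6 c=0 d=1/18
  seg 1: a=-2 b=-4/3 c=1/2 d=-1/6
S(3/4) = 371/128

Δ: Δ0=-7/3, Δ1=-1
row 1: diag=8, rhs=8; c'=1/8, d'=1
back: M1=1
M: M0=0, M1=1, M2=0
seg 0: a=5, c=M0/2=0, d=(M1−M0)/(6·3)=1/18, b=Δ0−h0·(2M0+M1)/6=-17/6
seg 1: a=-2, c=M1/2=1/2, d=(M2−M1)/(6·1)=-1/6, b=Δ1−h1·(2M1+M2)/6=-4/3
t_q=3/4 → seg 0, τ=3/4; S=5+-17/6·τ+0·τ²+1/18·τ³=371/128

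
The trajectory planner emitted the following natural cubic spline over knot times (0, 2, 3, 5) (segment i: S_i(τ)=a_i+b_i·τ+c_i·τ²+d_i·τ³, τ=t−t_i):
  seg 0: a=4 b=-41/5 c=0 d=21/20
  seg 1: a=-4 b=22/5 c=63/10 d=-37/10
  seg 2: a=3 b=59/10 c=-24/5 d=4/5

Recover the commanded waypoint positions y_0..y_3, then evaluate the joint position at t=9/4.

y_0 = S_0(0) = a_0 = 4
y_1 = S_1(0) = a_1 = -4
y_2 = S_2(0) = a_2 = 3
y_3 = S_2(2) = 2
t_q=9/4 is in segment 1 (τ=1/4); S_1(τ)=-1641/640

y_0=4 y_1=-4 y_2=3 y_3=2
S(9/4) = -1641/640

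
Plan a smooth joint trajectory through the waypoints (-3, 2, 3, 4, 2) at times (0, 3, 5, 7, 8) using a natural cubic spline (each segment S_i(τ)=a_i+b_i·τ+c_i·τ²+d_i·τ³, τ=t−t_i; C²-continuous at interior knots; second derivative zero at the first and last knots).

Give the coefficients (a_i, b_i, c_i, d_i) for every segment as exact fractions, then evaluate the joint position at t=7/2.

  seg 0: a=-3 b=329/156 c=0 d=-23/468
  seg 1: a=2 b=61/78 c=-23/52 d=47/312
  seg 2: a=3 b=32/39 c=6/13 d=-97/312
  seg 3: a=4 b=-83/78 c=-73/52 d=73/156
S(7/2) = 1913/832

Δ: Δ0=5/3, Δ1=1/2, Δ2=1/2, Δ3=-2
row 1: diag=10, rhs=-7; c'=1/5, d'=-7/10
row 2: denom=8−2·1/5=38/5; d'=(0−2·-7/10)/(38/5)=7/38
row 3: denom=6−2·5/19=104/19; d'=(-15−2·7/38)/(104/19)=-73/26
back: M3=-73/26
back: M2=7/38−5/19·-73/26=12/13
back: M1=-7/10−1/5·12/13=-23/26
M: M0=0, M1=-23/26, M2=12/13, M3=-73/26, M4=0
seg 0: a=-3, c=M0/2=0, d=(M1−M0)/(6·3)=-23/468, b=Δ0−h0·(2M0+M1)/6=329/156
seg 1: a=2, c=M1/2=-23/52, d=(M2−M1)/(6·2)=47/312, b=Δ1−h1·(2M1+M2)/6=61/78
seg 2: a=3, c=M2/2=6/13, d=(M3−M2)/(6·2)=-97/312, b=Δ2−h2·(2M2+M3)/6=32/39
seg 3: a=4, c=M3/2=-73/52, d=(M4−M3)/(6·1)=73/156, b=Δ3−h3·(2M3+M4)/6=-83/78
t_q=7/2 → seg 1, τ=1/2; S=2+61/78·τ+-23/52·τ²+47/312·τ³=1913/832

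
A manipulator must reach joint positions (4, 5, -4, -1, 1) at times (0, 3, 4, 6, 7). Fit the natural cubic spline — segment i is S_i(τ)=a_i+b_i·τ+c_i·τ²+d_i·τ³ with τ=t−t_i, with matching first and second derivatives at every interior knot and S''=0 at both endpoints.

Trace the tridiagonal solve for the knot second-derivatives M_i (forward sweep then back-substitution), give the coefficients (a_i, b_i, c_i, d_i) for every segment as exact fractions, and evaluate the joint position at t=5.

  seg 0: a=4 b=1748/375 c=0 d=-541/1125
  seg 1: a=5 b=-3121/375 c=-541/125 d=1369/375
  seg 2: a=-4 b=-452/75 c=828/125 d=-4291/3000
  seg 3: a=-1 b=2479/750 c=-979/500 d=979/1500
S(5) = -4833/1000

Δ: Δ0=1/3, Δ1=-9, Δ2=3/2, Δ3=2
row 1: diag=8, rhs=-56; c'=1/8, d'=-7
row 2: denom=6−1·1/8=47/8; d'=(63−1·-7)/(47/8)=560/47
row 3: denom=6−2·16/47=250/47; d'=(3−2·560/47)/(250/47)=-979/250
back: M3=-979/250
back: M2=560/47−16/47·-979/250=1656/125
back: M1=-7−1/8·1656/125=-1082/125
M: M0=0, M1=-1082/125, M2=1656/125, M3=-979/250, M4=0
seg 0: a=4, c=M0/2=0, d=(M1−M0)/(6·3)=-541/1125, b=Δ0−h0·(2M0+M1)/6=1748/375
seg 1: a=5, c=M1/2=-541/125, d=(M2−M1)/(6·1)=1369/375, b=Δ1−h1·(2M1+M2)/6=-3121/375
seg 2: a=-4, c=M2/2=828/125, d=(M3−M2)/(6·2)=-4291/3000, b=Δ2−h2·(2M2+M3)/6=-452/75
seg 3: a=-1, c=M3/2=-979/500, d=(M4−M3)/(6·1)=979/1500, b=Δ3−h3·(2M3+M4)/6=2479/750
t_q=5 → seg 2, τ=1; S=-4+-452/75·τ+828/125·τ²+-4291/3000·τ³=-4833/1000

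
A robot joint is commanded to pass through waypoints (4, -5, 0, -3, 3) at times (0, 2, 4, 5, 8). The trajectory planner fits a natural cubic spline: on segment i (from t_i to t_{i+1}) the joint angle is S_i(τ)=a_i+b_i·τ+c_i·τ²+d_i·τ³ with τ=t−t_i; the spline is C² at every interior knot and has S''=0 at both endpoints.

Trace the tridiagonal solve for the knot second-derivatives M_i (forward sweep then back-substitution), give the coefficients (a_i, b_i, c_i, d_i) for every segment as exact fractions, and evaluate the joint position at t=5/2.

  seg 0: a=4 b=-1201/172 c=0 d=427/688
  seg 1: a=-5 b=20/43 c=1281/344 d=-931/688
  seg 2: a=0 b=-151/172 c=-189/43 d=391/172
  seg 3: a=-3 b=-245/86 c=417/172 d=-139/516
S(5/2) = -22047/5504

Δ: Δ0=-9/2, Δ1=5/2, Δ2=-3, Δ3=2
row 1: diag=8, rhs=42; c'=1/4, d'=21/4
row 2: denom=6−2·1/4=11/2; d'=(-33−2·21/4)/(11/2)=-87/11
row 3: denom=8−1·2/11=86/11; d'=(30−1·-87/11)/(86/11)=417/86
back: M3=417/86
back: M2=-87/11−2/11·417/86=-378/43
back: M1=21/4−1/4·-378/43=1281/172
M: M0=0, M1=1281/172, M2=-378/43, M3=417/86, M4=0
seg 0: a=4, c=M0/2=0, d=(M1−M0)/(6·2)=427/688, b=Δ0−h0·(2M0+M1)/6=-1201/172
seg 1: a=-5, c=M1/2=1281/344, d=(M2−M1)/(6·2)=-931/688, b=Δ1−h1·(2M1+M2)/6=20/43
seg 2: a=0, c=M2/2=-189/43, d=(M3−M2)/(6·1)=391/172, b=Δ2−h2·(2M2+M3)/6=-151/172
seg 3: a=-3, c=M3/2=417/172, d=(M4−M3)/(6·3)=-139/516, b=Δ3−h3·(2M3+M4)/6=-245/86
t_q=5/2 → seg 1, τ=1/2; S=-5+20/43·τ+1281/344·τ²+-931/688·τ³=-22047/5504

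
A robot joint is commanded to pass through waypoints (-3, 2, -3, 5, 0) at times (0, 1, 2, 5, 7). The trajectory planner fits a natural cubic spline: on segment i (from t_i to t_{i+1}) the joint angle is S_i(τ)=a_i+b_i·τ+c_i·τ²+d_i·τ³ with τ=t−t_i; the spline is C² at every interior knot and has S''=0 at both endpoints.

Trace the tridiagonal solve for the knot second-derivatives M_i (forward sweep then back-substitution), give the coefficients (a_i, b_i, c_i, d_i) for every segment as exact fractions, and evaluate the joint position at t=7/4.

  seg 0: a=-3 b=13033/1644 c=0 d=-4813/1644
  seg 1: a=2 b=-703/822 c=-4813/548 d=7625/1644
  seg 2: a=-3 b=-7409/1644 c=703/137 d=-4505/4932
  seg 3: a=5 b=1331/822 c=-1693/548 d=1693/3288
S(7/4) = -56995/35072

Δ: Δ0=5, Δ1=-5, Δ2=8/3, Δ3=-5/2
row 1: diag=4, rhs=-60; c'=1/4, d'=-15
row 2: denom=8−1·1/4=31/4; d'=(46−1·-15)/(31/4)=244/31
row 3: denom=10−3·12/31=274/31; d'=(-31−3·244/31)/(274/31)=-1693/274
back: M3=-1693/274
back: M2=244/31−12/31·-1693/274=1406/137
back: M1=-15−1/4·1406/137=-4813/274
M: M0=0, M1=-4813/274, M2=1406/137, M3=-1693/274, M4=0
seg 0: a=-3, c=M0/2=0, d=(M1−M0)/(6·1)=-4813/1644, b=Δ0−h0·(2M0+M1)/6=13033/1644
seg 1: a=2, c=M1/2=-4813/548, d=(M2−M1)/(6·1)=7625/1644, b=Δ1−h1·(2M1+M2)/6=-703/822
seg 2: a=-3, c=M2/2=703/137, d=(M3−M2)/(6·3)=-4505/4932, b=Δ2−h2·(2M2+M3)/6=-7409/1644
seg 3: a=5, c=M3/2=-1693/548, d=(M4−M3)/(6·2)=1693/3288, b=Δ3−h3·(2M3+M4)/6=1331/822
t_q=7/4 → seg 1, τ=3/4; S=2+-703/822·τ+-4813/548·τ²+7625/1644·τ³=-56995/35072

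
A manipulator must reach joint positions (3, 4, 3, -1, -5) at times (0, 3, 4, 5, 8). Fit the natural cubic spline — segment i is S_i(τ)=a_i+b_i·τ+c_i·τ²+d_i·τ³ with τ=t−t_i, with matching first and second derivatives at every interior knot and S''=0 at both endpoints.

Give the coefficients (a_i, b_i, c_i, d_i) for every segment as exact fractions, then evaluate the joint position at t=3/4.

Δ: Δ0=1/3, Δ1=-1, Δ2=-4, Δ3=-4/3
row 1: diag=8, rhs=-8; c'=1/8, d'=-1
row 2: denom=4−1·1/8=31/8; d'=(-18−1·-1)/(31/8)=-136/31
row 3: denom=8−1·8/31=240/31; d'=(16−1·-136/31)/(240/31)=79/30
back: M3=79/30
back: M2=-136/31−8/31·79/30=-76/15
back: M1=-1−1/8·-76/15=-11/30
M: M0=0, M1=-11/30, M2=-76/15, M3=79/30, M4=0
seg 0: a=3, c=M0/2=0, d=(M1−M0)/(6·3)=-11/540, b=Δ0−h0·(2M0+M1)/6=31/60
seg 1: a=4, c=M1/2=-11/60, d=(M2−M1)/(6·1)=-47/60, b=Δ1−h1·(2M1+M2)/6=-1/30
seg 2: a=3, c=M2/2=-38/15, d=(M3−M2)/(6·1)=77/60, b=Δ2−h2·(2M2+M3)/6=-11/4
seg 3: a=-1, c=M3/2=79/60, d=(M4−M3)/(6·3)=-79/540, b=Δ3−h3·(2M3+M4)/6=-119/30
t_q=3/4 → seg 0, τ=3/4; S=3+31/60·τ+0·τ²+-11/540·τ³=865/256

  seg 0: a=3 b=31/60 c=0 d=-11/540
  seg 1: a=4 b=-1/30 c=-11/60 d=-47/60
  seg 2: a=3 b=-11/4 c=-38/15 d=77/60
  seg 3: a=-1 b=-119/30 c=79/60 d=-79/540
S(3/4) = 865/256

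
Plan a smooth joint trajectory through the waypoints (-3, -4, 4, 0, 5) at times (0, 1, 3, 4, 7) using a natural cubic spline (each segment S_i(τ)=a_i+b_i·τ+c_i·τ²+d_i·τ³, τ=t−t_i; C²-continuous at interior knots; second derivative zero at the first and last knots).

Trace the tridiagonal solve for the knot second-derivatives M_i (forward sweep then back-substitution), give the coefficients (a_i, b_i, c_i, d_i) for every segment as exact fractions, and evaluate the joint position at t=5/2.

  seg 0: a=-3 b=-1873/750 c=0 d=1123/750
  seg 1: a=-4 b=748/375 c=1123/250 d=-2617/1500
  seg 2: a=4 b=-73/75 c=-747/125 d=1106/375
  seg 3: a=0 b=-1529/375 c=359/125 d=-359/1125
S(5/2) = 12843/4000

Δ: Δ0=-1, Δ1=4, Δ2=-4, Δ3=5/3
row 1: diag=6, rhs=30; c'=1/3, d'=5
row 2: denom=6−2·1/3=16/3; d'=(-48−2·5)/(16/3)=-87/8
row 3: denom=8−1·3/16=125/16; d'=(34−1·-87/8)/(125/16)=718/125
back: M3=718/125
back: M2=-87/8−3/16·718/125=-1494/125
back: M1=5−1/3·-1494/125=1123/125
M: M0=0, M1=1123/125, M2=-1494/125, M3=718/125, M4=0
seg 0: a=-3, c=M0/2=0, d=(M1−M0)/(6·1)=1123/750, b=Δ0−h0·(2M0+M1)/6=-1873/750
seg 1: a=-4, c=M1/2=1123/250, d=(M2−M1)/(6·2)=-2617/1500, b=Δ1−h1·(2M1+M2)/6=748/375
seg 2: a=4, c=M2/2=-747/125, d=(M3−M2)/(6·1)=1106/375, b=Δ2−h2·(2M2+M3)/6=-73/75
seg 3: a=0, c=M3/2=359/125, d=(M4−M3)/(6·3)=-359/1125, b=Δ3−h3·(2M3+M4)/6=-1529/375
t_q=5/2 → seg 1, τ=3/2; S=-4+748/375·τ+1123/250·τ²+-2617/1500·τ³=12843/4000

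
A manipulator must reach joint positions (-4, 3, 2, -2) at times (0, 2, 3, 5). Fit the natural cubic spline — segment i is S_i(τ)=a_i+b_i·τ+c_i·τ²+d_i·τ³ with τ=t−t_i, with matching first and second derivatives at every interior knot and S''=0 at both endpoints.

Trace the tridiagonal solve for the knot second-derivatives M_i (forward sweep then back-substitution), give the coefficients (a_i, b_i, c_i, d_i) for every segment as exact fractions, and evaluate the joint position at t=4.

Δ: Δ0=7/2, Δ1=-1, Δ2=-2
row 1: diag=6, rhs=-27; c'=1/6, d'=-9/2
row 2: denom=6−1·1/6=35/6; d'=(-6−1·-9/2)/(35/6)=-9/35
back: M2=-9/35
back: M1=-9/2−1/6·-9/35=-156/35
M: M0=0, M1=-156/35, M2=-9/35, M3=0
seg 0: a=-4, c=M0/2=0, d=(M1−M0)/(6·2)=-13/35, b=Δ0−h0·(2M0+M1)/6=349/70
seg 1: a=3, c=M1/2=-78/35, d=(M2−M1)/(6·1)=7/10, b=Δ1−h1·(2M1+M2)/6=37/70
seg 2: a=2, c=M2/2=-9/70, d=(M3−M2)/(6·2)=3/140, b=Δ2−h2·(2M2+M3)/6=-64/35
t_q=4 → seg 2, τ=1; S=2+-64/35·τ+-9/70·τ²+3/140·τ³=9/140

  seg 0: a=-4 b=349/70 c=0 d=-13/35
  seg 1: a=3 b=37/70 c=-78/35 d=7/10
  seg 2: a=2 b=-64/35 c=-9/70 d=3/140
S(4) = 9/140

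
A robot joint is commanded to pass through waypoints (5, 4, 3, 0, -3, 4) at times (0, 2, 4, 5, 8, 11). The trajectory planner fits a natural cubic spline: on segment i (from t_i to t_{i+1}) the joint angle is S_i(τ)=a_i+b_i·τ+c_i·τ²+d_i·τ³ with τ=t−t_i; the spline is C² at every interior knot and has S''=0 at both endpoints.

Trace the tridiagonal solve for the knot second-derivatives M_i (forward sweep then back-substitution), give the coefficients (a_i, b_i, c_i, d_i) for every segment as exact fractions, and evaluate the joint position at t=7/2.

Δ: Δ0=-1/2, Δ1=-1/2, Δ2=-3, Δ3=-1, Δ4=7/3
row 1: diag=8, rhs=0; c'=1/4, d'=0
row 2: denom=6−2·1/4=11/2; d'=(-15−2·0)/(11/2)=-30/11
row 3: denom=8−1·2/11=86/11; d'=(12−1·-30/11)/(86/11)=81/43
row 4: denom=12−3·33/86=933/86; d'=(20−3·81/43)/(933/86)=1234/933
back: M4=1234/933
back: M3=81/43−33/86·1234/933=428/311
back: M2=-30/11−2/11·428/311=-926/311
back: M1=0−1/4·-926/311=463/622
M: M0=0, M1=463/622, M2=-926/311, M3=428/311, M4=1234/933, M5=0
seg 0: a=5, c=M0/2=0, d=(M1−M0)/(6·2)=463/7464, b=Δ0−h0·(2M0+M1)/6=-698/933
seg 1: a=4, c=M1/2=463/1244, d=(M2−M1)/(6·2)=-2315/7464, b=Δ1−h1·(2M1+M2)/6=-7/1866
seg 2: a=3, c=M2/2=-463/311, d=(M3−M2)/(6·1)=677/933, b=Δ2−h2·(2M2+M3)/6=-2087/933
seg 3: a=0, c=M3/2=214/311, d=(M4−M3)/(6·3)=-25/8397, b=Δ3−h3·(2M3+M4)/6=-2834/933
seg 4: a=-3, c=M4/2=617/933, d=(M5−M4)/(6·3)=-617/8397, b=Δ4−h4·(2M4+M5)/6=943/933
t_q=7/2 → seg 1, τ=3/2; S=4+-7/1866·τ+463/1244·τ²+-2315/7464·τ³=75337/19904

  seg 0: a=5 b=-698/933 c=0 d=463/7464
  seg 1: a=4 b=-7/1866 c=463/1244 d=-2315/7464
  seg 2: a=3 b=-2087/933 c=-463/311 d=677/933
  seg 3: a=0 b=-2834/933 c=214/311 d=-25/8397
  seg 4: a=-3 b=943/933 c=617/933 d=-617/8397
S(7/2) = 75337/19904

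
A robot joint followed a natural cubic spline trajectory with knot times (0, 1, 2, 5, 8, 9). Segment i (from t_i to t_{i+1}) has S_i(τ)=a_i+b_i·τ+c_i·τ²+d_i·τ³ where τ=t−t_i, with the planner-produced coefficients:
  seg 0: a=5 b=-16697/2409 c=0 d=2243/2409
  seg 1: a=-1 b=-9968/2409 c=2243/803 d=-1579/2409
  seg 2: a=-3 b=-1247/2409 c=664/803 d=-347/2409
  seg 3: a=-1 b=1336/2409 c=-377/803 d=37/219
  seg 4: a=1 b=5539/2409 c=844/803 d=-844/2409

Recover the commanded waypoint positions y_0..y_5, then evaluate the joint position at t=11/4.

y_0 = S_0(0) = a_0 = 5
y_1 = S_1(0) = a_1 = -1
y_2 = S_2(0) = a_2 = -3
y_3 = S_3(0) = a_3 = -1
y_4 = S_4(0) = a_4 = 1
y_5 = S_4(1) = 4
t_q=11/4 is in segment 2 (τ=3/4); S_2(τ)=-153347/51392

y_0=5 y_1=-1 y_2=-3 y_3=-1 y_4=1 y_5=4
S(11/4) = -153347/51392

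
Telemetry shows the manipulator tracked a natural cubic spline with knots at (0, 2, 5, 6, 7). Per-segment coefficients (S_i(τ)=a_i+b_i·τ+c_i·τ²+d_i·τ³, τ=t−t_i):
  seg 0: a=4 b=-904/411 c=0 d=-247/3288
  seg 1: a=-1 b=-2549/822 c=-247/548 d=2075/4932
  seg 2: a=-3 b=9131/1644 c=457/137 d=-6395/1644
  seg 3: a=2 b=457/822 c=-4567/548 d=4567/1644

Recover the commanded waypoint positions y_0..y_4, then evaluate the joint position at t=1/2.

y_0 = S_0(0) = a_0 = 4
y_1 = S_1(0) = a_1 = -1
y_2 = S_2(0) = a_2 = -3
y_3 = S_3(0) = a_3 = 2
y_4 = S_3(1) = -3
t_q=1/2 is in segment 0 (τ=1/2); S_0(τ)=25347/8768

y_0=4 y_1=-1 y_2=-3 y_3=2 y_4=-3
S(1/2) = 25347/8768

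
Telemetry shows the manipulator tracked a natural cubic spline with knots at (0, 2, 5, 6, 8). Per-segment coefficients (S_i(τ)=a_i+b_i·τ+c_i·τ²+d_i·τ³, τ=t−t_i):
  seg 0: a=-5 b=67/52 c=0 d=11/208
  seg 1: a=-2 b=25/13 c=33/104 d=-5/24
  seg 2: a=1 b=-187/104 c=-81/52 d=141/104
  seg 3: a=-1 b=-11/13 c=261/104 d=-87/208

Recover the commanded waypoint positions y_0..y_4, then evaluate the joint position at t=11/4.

y_0=-5 y_1=-2 y_2=1 y_3=-1 y_4=4
S(11/4) = -3109/6656

y_0 = S_0(0) = a_0 = -5
y_1 = S_1(0) = a_1 = -2
y_2 = S_2(0) = a_2 = 1
y_3 = S_3(0) = a_3 = -1
y_4 = S_3(2) = 4
t_q=11/4 is in segment 1 (τ=3/4); S_1(τ)=-3109/6656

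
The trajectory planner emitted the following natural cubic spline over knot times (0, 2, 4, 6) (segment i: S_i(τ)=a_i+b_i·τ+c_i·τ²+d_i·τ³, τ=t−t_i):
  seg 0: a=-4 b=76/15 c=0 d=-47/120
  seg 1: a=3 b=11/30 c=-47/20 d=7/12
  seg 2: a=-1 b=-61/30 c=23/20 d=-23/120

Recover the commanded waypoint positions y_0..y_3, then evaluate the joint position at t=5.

y_0 = S_0(0) = a_0 = -4
y_1 = S_1(0) = a_1 = 3
y_2 = S_2(0) = a_2 = -1
y_3 = S_2(2) = -2
t_q=5 is in segment 2 (τ=1); S_2(τ)=-83/40

y_0=-4 y_1=3 y_2=-1 y_3=-2
S(5) = -83/40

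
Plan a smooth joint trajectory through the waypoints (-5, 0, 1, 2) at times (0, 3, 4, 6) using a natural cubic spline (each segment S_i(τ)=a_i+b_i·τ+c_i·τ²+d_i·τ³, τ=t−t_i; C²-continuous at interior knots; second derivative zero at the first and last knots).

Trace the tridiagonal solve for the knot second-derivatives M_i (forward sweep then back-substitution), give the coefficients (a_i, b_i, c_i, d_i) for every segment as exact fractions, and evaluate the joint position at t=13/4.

  seg 0: a=-5 b=533/282 c=0 d=-7/282
  seg 1: a=0 b=172/141 c=-21/94 d=1/282
  seg 2: a=1 b=221/282 c=-10/47 d=5/141
S(13/4) = 1751/6016

Δ: Δ0=5/3, Δ1=1, Δ2=1/2
row 1: diag=8, rhs=-4; c'=1/8, d'=-1/2
row 2: denom=6−1·1/8=47/8; d'=(-3−1·-1/2)/(47/8)=-20/47
back: M2=-20/47
back: M1=-1/2−1/8·-20/47=-21/47
M: M0=0, M1=-21/47, M2=-20/47, M3=0
seg 0: a=-5, c=M0/2=0, d=(M1−M0)/(6·3)=-7/282, b=Δ0−h0·(2M0+M1)/6=533/282
seg 1: a=0, c=M1/2=-21/94, d=(M2−M1)/(6·1)=1/282, b=Δ1−h1·(2M1+M2)/6=172/141
seg 2: a=1, c=M2/2=-10/47, d=(M3−M2)/(6·2)=5/141, b=Δ2−h2·(2M2+M3)/6=221/282
t_q=13/4 → seg 1, τ=1/4; S=0+172/141·τ+-21/94·τ²+1/282·τ³=1751/6016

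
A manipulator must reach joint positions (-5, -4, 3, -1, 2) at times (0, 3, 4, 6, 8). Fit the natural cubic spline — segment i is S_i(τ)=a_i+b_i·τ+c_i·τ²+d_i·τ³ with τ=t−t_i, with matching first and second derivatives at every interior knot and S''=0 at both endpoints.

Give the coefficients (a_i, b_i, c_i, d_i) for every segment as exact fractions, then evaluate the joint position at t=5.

Δ: Δ0=1/3, Δ1=7, Δ2=-2, Δ3=3/2
row 1: diag=8, rhs=40; c'=1/8, d'=5
row 2: denom=6−1·1/8=47/8; d'=(-54−1·5)/(47/8)=-472/47
row 3: denom=8−2·16/47=344/47; d'=(21−2·-472/47)/(344/47)=1931/344
back: M3=1931/344
back: M2=-472/47−16/47·1931/344=-514/43
back: M1=5−1/8·-514/43=1117/172
M: M0=0, M1=1117/172, M2=-514/43, M3=1931/344, M4=0
seg 0: a=-5, c=M0/2=0, d=(M1−M0)/(6·3)=1117/3096, b=Δ0−h0·(2M0+M1)/6=-3007/1032
seg 1: a=-4, c=M1/2=1117/344, d=(M2−M1)/(6·1)=-3173/1032, b=Δ1−h1·(2M1+M2)/6=3523/516
seg 2: a=3, c=M2/2=-257/43, d=(M3−M2)/(6·2)=6043/4128, b=Δ2−h2·(2M2+M3)/6=4229/1032
seg 3: a=-1, c=M3/2=1931/688, d=(M4−M3)/(6·2)=-1931/4128, b=Δ3−h3·(2M3+M4)/6=-1157/516
t_q=5 → seg 2, τ=1; S=3+4229/1032·τ+-257/43·τ²+6043/4128·τ³=3557/1376

  seg 0: a=-5 b=-3007/1032 c=0 d=1117/3096
  seg 1: a=-4 b=3523/516 c=1117/344 d=-3173/1032
  seg 2: a=3 b=4229/1032 c=-257/43 d=6043/4128
  seg 3: a=-1 b=-1157/516 c=1931/688 d=-1931/4128
S(5) = 3557/1376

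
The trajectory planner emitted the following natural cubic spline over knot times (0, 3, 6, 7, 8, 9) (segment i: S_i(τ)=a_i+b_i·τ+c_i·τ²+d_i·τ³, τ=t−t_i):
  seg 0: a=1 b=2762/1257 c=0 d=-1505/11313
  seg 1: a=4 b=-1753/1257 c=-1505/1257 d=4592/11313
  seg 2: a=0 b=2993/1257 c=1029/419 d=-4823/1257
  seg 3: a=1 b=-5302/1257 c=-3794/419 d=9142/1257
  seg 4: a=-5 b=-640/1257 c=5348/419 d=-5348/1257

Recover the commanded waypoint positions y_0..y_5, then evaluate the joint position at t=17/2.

y_0=1 y_1=4 y_2=0 y_3=1 y_4=-5 y_5=3
S(17/2) = -2175/838

y_0 = S_0(0) = a_0 = 1
y_1 = S_1(0) = a_1 = 4
y_2 = S_2(0) = a_2 = 0
y_3 = S_3(0) = a_3 = 1
y_4 = S_4(0) = a_4 = -5
y_5 = S_4(1) = 3
t_q=17/2 is in segment 4 (τ=1/2); S_4(τ)=-2175/838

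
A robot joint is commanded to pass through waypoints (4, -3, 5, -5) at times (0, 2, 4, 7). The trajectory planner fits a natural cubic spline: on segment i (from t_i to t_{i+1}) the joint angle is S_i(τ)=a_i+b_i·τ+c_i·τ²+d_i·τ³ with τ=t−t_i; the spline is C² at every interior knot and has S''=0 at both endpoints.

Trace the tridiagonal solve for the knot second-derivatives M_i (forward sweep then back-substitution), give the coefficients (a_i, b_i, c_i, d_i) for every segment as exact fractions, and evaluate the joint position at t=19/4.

  seg 0: a=4 b=-334/57 c=0 d=269/456
  seg 1: a=-3 b=139/114 c=269/76 d=-245/228
  seg 2: a=5 b=283/114 c=-221/76 d=221/684
S(19/4) = 26083/4864

Δ: Δ0=-7/2, Δ1=4, Δ2=-10/3
row 1: diag=8, rhs=45; c'=1/4, d'=45/8
row 2: denom=10−2·1/4=19/2; d'=(-44−2·45/8)/(19/2)=-221/38
back: M2=-221/38
back: M1=45/8−1/4·-221/38=269/38
M: M0=0, M1=269/38, M2=-221/38, M3=0
seg 0: a=4, c=M0/2=0, d=(M1−M0)/(6·2)=269/456, b=Δ0−h0·(2M0+M1)/6=-334/57
seg 1: a=-3, c=M1/2=269/76, d=(M2−M1)/(6·2)=-245/228, b=Δ1−h1·(2M1+M2)/6=139/114
seg 2: a=5, c=M2/2=-221/76, d=(M3−M2)/(6·3)=221/684, b=Δ2−h2·(2M2+M3)/6=283/114
t_q=19/4 → seg 2, τ=3/4; S=5+283/114·τ+-221/76·τ²+221/684·τ³=26083/4864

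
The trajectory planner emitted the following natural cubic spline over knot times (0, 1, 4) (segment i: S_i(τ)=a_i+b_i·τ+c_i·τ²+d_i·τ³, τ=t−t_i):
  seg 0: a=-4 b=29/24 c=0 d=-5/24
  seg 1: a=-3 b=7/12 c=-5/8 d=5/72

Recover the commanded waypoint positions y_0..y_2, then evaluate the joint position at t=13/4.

y_0 = S_0(0) = a_0 = -4
y_1 = S_1(0) = a_1 = -3
y_2 = S_1(3) = -5
t_q=13/4 is in segment 1 (τ=9/4); S_1(τ)=-2079/512

y_0=-4 y_1=-3 y_2=-5
S(13/4) = -2079/512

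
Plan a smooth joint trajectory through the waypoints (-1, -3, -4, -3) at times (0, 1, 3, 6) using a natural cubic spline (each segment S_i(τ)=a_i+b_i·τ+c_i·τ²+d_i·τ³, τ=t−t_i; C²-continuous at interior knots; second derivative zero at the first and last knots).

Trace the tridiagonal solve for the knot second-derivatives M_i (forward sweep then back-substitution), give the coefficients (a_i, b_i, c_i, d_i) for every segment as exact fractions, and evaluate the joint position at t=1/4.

  seg 0: a=-1 b=-47/21 c=0 d=5/21
  seg 1: a=-3 b=-32/21 c=5/7 d=-17/168
  seg 2: a=-4 b=5/42 c=3/28 d=-1/84
S(1/4) = -697/448

Δ: Δ0=-2, Δ1=-1/2, Δ2=1/3
row 1: diag=6, rhs=9; c'=1/3, d'=3/2
row 2: denom=10−2·1/3=28/3; d'=(5−2·3/2)/(28/3)=3/14
back: M2=3/14
back: M1=3/2−1/3·3/14=10/7
M: M0=0, M1=10/7, M2=3/14, M3=0
seg 0: a=-1, c=M0/2=0, d=(M1−M0)/(6·1)=5/21, b=Δ0−h0·(2M0+M1)/6=-47/21
seg 1: a=-3, c=M1/2=5/7, d=(M2−M1)/(6·2)=-17/168, b=Δ1−h1·(2M1+M2)/6=-32/21
seg 2: a=-4, c=M2/2=3/28, d=(M3−M2)/(6·3)=-1/84, b=Δ2−h2·(2M2+M3)/6=5/42
t_q=1/4 → seg 0, τ=1/4; S=-1+-47/21·τ+0·τ²+5/21·τ³=-697/448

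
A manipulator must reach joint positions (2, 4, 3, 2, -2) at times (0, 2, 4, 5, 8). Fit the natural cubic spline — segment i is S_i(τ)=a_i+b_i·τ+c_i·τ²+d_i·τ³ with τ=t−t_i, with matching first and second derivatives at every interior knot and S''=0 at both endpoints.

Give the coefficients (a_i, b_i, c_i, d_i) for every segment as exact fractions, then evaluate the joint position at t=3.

  seg 0: a=2 b=1411/1032 c=0 d=-379/4128
  seg 1: a=4 b=137/516 c=-379/688 d=347/4128
  seg 2: a=3 b=-959/1032 c=-2/43 d=-25/1032
  seg 3: a=2 b=-565/516 c=-41/344 d=41/3096
S(3) = 5227/1376

Δ: Δ0=1, Δ1=-1/2, Δ2=-1, Δ3=-4/3
row 1: diag=8, rhs=-9; c'=1/4, d'=-9/8
row 2: denom=6−2·1/4=11/2; d'=(-3−2·-9/8)/(11/2)=-3/22
row 3: denom=8−1·2/11=86/11; d'=(-2−1·-3/22)/(86/11)=-41/172
back: M3=-41/172
back: M2=-3/22−2/11·-41/172=-4/43
back: M1=-9/8−1/4·-4/43=-379/344
M: M0=0, M1=-379/344, M2=-4/43, M3=-41/172, M4=0
seg 0: a=2, c=M0/2=0, d=(M1−M0)/(6·2)=-379/4128, b=Δ0−h0·(2M0+M1)/6=1411/1032
seg 1: a=4, c=M1/2=-379/688, d=(M2−M1)/(6·2)=347/4128, b=Δ1−h1·(2M1+M2)/6=137/516
seg 2: a=3, c=M2/2=-2/43, d=(M3−M2)/(6·1)=-25/1032, b=Δ2−h2·(2M2+M3)/6=-959/1032
seg 3: a=2, c=M3/2=-41/344, d=(M4−M3)/(6·3)=41/3096, b=Δ3−h3·(2M3+M4)/6=-565/516
t_q=3 → seg 1, τ=1; S=4+137/516·τ+-379/688·τ²+347/4128·τ³=5227/1376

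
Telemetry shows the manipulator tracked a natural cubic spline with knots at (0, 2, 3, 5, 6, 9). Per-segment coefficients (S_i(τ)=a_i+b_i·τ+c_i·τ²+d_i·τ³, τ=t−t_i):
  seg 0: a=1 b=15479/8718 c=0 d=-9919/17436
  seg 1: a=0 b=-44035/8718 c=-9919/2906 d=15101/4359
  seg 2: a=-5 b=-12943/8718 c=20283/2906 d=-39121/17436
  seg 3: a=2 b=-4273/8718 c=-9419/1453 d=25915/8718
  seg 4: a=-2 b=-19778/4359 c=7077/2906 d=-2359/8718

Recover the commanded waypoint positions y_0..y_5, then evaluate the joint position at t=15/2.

y_0 = S_0(0) = a_0 = 1
y_1 = S_1(0) = a_1 = 0
y_2 = S_2(0) = a_2 = -5
y_3 = S_3(0) = a_3 = 2
y_4 = S_4(0) = a_4 = -2
y_5 = S_4(3) = -1
t_q=15/2 is in segment 4 (τ=3/2); S_4(τ)=-98565/23248

y_0=1 y_1=0 y_2=-5 y_3=2 y_4=-2 y_5=-1
S(15/2) = -98565/23248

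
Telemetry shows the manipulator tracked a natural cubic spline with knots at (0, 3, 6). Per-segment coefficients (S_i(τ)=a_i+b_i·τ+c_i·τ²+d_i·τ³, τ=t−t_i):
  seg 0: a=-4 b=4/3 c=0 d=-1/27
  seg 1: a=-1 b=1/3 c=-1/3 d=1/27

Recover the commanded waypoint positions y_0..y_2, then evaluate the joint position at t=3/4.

y_0 = S_0(0) = a_0 = -4
y_1 = S_1(0) = a_1 = -1
y_2 = S_1(3) = -2
t_q=3/4 is in segment 0 (τ=3/4); S_0(τ)=-193/64

y_0=-4 y_1=-1 y_2=-2
S(3/4) = -193/64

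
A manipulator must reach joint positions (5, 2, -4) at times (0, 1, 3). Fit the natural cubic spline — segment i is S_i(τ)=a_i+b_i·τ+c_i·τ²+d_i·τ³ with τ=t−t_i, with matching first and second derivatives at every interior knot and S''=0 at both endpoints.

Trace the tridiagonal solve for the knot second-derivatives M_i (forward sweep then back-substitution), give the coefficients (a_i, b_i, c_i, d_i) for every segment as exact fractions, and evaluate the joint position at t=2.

Δ: Δ0=-3, Δ1=-3
row 1: diag=6, rhs=0; c'=1/3, d'=0
back: M1=0
M: M0=0, M1=0, M2=0
seg 0: a=5, c=M0/2=0, d=(M1−M0)/(6·1)=0, b=Δ0−h0·(2M0+M1)/6=-3
seg 1: a=2, c=M1/2=0, d=(M2−M1)/(6·2)=0, b=Δ1−h1·(2M1+M2)/6=-3
t_q=2 → seg 1, τ=1; S=2+-3·τ+0·τ²+0·τ³=-1

  seg 0: a=5 b=-3 c=0 d=0
  seg 1: a=2 b=-3 c=0 d=0
S(2) = -1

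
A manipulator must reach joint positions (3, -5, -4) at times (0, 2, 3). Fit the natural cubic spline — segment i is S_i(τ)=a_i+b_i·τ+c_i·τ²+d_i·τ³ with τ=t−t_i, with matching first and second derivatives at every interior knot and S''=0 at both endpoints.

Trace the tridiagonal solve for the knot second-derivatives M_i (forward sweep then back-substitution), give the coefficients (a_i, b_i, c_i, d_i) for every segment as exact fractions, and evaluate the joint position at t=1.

Δ: Δ0=-4, Δ1=1
row 1: diag=6, rhs=30; c'=1/6, d'=5
back: M1=5
M: M0=0, M1=5, M2=0
seg 0: a=3, c=M0/2=0, d=(M1−M0)/(6·2)=5/12, b=Δ0−h0·(2M0+M1)/6=-17/3
seg 1: a=-5, c=M1/2=5/2, d=(M2−M1)/(6·1)=-5/6, b=Δ1−h1·(2M1+M2)/6=-2/3
t_q=1 → seg 0, τ=1; S=3+-17/3·τ+0·τ²+5/12·τ³=-9/4

  seg 0: a=3 b=-17/3 c=0 d=5/12
  seg 1: a=-5 b=-2/3 c=5/2 d=-5/6
S(1) = -9/4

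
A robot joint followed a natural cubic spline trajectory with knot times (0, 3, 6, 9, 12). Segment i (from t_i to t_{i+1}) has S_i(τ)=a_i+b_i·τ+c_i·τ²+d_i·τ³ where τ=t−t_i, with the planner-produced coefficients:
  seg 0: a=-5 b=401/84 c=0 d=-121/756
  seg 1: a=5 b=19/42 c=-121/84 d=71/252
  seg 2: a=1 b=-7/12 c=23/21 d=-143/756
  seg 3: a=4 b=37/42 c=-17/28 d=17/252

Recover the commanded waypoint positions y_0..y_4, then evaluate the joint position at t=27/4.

y_0=-5 y_1=5 y_2=1 y_3=4 y_4=3
S(27/4) = 1969/1792

y_0 = S_0(0) = a_0 = -5
y_1 = S_1(0) = a_1 = 5
y_2 = S_2(0) = a_2 = 1
y_3 = S_3(0) = a_3 = 4
y_4 = S_3(3) = 3
t_q=27/4 is in segment 2 (τ=3/4); S_2(τ)=1969/1792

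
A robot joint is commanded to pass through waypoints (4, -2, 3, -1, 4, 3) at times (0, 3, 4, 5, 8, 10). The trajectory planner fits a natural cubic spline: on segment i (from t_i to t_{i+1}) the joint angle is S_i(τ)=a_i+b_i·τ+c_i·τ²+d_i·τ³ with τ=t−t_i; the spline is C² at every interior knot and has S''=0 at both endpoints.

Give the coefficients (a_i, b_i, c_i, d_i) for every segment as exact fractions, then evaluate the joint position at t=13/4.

  seg 0: a=4 b=-24205/4242 c=0 d=15721/38178
  seg 1: a=-2 b=11479/2121 c=15721/4242 d=-5823/1414
  seg 2: a=3 b=1993/4242 c=-18343/2121 d=17725/4242
  seg 3: a=-1 b=-3034/707 c=16489/4242 d=-24193/38178
  seg 4: a=4 b=2717/1414 c=-1284/707 d=214/707
S(13/4) = -43411/90496

Δ: Δ0=-2, Δ1=5, Δ2=-4, Δ3=5/3, Δ4=-1/2
row 1: diag=8, rhs=42; c'=1/8, d'=21/4
row 2: denom=4−1·1/8=31/8; d'=(-54−1·21/4)/(31/8)=-474/31
row 3: denom=8−1·8/31=240/31; d'=(34−1·-474/31)/(240/31)=191/30
row 4: denom=10−3·31/80=707/80; d'=(-13−3·191/30)/(707/80)=-2568/707
back: M4=-2568/707
back: M3=191/30−31/80·-2568/707=16489/2121
back: M2=-474/31−8/31·16489/2121=-36686/2121
back: M1=21/4−1/8·-36686/2121=15721/2121
M: M0=0, M1=15721/2121, M2=-36686/2121, M3=16489/2121, M4=-2568/707, M5=0
seg 0: a=4, c=M0/2=0, d=(M1−M0)/(6·3)=15721/38178, b=Δ0−h0·(2M0+M1)/6=-24205/4242
seg 1: a=-2, c=M1/2=15721/4242, d=(M2−M1)/(6·1)=-5823/1414, b=Δ1−h1·(2M1+M2)/6=11479/2121
seg 2: a=3, c=M2/2=-18343/2121, d=(M3−M2)/(6·1)=17725/4242, b=Δ2−h2·(2M2+M3)/6=1993/4242
seg 3: a=-1, c=M3/2=16489/4242, d=(M4−M3)/(6·3)=-24193/38178, b=Δ3−h3·(2M3+M4)/6=-3034/707
seg 4: a=4, c=M4/2=-1284/707, d=(M5−M4)/(6·2)=214/707, b=Δ4−h4·(2M4+M5)/6=2717/1414
t_q=13/4 → seg 1, τ=1/4; S=-2+11479/2121·τ+15721/4242·τ²+-5823/1414·τ³=-43411/90496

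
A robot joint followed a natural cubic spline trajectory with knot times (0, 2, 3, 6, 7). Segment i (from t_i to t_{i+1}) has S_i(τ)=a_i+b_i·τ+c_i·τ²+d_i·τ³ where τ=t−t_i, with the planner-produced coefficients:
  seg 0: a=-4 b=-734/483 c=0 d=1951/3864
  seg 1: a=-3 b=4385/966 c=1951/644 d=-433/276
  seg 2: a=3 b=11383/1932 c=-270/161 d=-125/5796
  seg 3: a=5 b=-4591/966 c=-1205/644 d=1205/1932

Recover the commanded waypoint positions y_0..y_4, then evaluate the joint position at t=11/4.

y_0 = S_0(0) = a_0 = -4
y_1 = S_1(0) = a_1 = -3
y_2 = S_2(0) = a_2 = 3
y_3 = S_3(0) = a_3 = 5
y_4 = S_3(1) = -1
t_q=11/4 is in segment 1 (τ=3/4); S_1(τ)=59629/41216

y_0=-4 y_1=-3 y_2=3 y_3=5 y_4=-1
S(11/4) = 59629/41216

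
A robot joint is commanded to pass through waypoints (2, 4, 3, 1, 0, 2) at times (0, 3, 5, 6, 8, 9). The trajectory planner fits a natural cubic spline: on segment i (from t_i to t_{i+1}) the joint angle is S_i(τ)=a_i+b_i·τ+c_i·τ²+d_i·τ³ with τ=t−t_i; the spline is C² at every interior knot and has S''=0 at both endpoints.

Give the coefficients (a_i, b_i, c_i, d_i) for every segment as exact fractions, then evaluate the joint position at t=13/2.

Δ: Δ0=2/3, Δ1=-1/2, Δ2=-2, Δ3=-1/2, Δ4=2
row 1: diag=10, rhs=-7; c'=1/5, d'=-7/10
row 2: denom=6−2·1/5=28/5; d'=(-9−2·-7/10)/(28/5)=-19/14
row 3: denom=6−1·5/28=163/28; d'=(9−1·-19/14)/(163/28)=290/163
row 4: denom=6−2·56/163=866/163; d'=(15−2·290/163)/(866/163)=1865/866
back: M4=1865/866
back: M3=290/163−56/163·1865/866=450/433
back: M2=-19/14−5/28·450/433=-668/433
back: M1=-7/10−1/5·-668/433=-339/866
M: M0=0, M1=-339/866, M2=-668/433, M3=450/433, M4=1865/866, M5=0
seg 0: a=2, c=M0/2=0, d=(M1−M0)/(6·3)=-113/5196, b=Δ0−h0·(2M0+M1)/6=4481/5196
seg 1: a=4, c=M1/2=-339/1732, d=(M2−M1)/(6·2)=-997/10392, b=Δ1−h1·(2M1+M2)/6=715/2598
seg 2: a=3, c=M2/2=-334/433, d=(M3−M2)/(6·1)=559/1299, b=Δ2−h2·(2M2+M3)/6=-2155/1299
seg 3: a=1, c=M3/2=225/433, d=(M4−M3)/(6·2)=965/10392, b=Δ3−h3·(2M3+M4)/6=-2482/1299
seg 4: a=0, c=M4/2=1865/1732, d=(M5−M4)/(6·1)=-1865/5196, b=Δ4−h4·(2M4+M5)/6=3331/2598
t_q=13/2 → seg 3, τ=1/2; S=1+-2482/1299·τ+225/433·τ²+965/10392·τ³=5159/27712

  seg 0: a=2 b=4481/5196 c=0 d=-113/5196
  seg 1: a=4 b=715/2598 c=-339/1732 d=-997/10392
  seg 2: a=3 b=-2155/1299 c=-334/433 d=559/1299
  seg 3: a=1 b=-2482/1299 c=225/433 d=965/10392
  seg 4: a=0 b=3331/2598 c=1865/1732 d=-1865/5196
S(13/2) = 5159/27712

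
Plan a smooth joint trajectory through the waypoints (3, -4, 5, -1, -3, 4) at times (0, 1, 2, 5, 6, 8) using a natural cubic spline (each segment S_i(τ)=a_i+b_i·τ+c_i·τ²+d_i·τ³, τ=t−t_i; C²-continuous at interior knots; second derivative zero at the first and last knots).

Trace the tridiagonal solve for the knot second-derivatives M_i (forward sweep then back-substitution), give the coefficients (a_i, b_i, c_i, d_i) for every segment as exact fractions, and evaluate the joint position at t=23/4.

  seg 0: a=3 b=-1687/146 c=0 d=665/146
  seg 1: a=-4 b=154/73 c=1995/146 d=-989/146
  seg 2: a=5 b=1331/146 c=-486/73 d=431/438
  seg 3: a=-1 b=-311/73 c=321/146 d=9/146
  seg 4: a=-3 b=47/146 c=174/73 d=-29/73
S(23/4) = -27401/9344

Δ: Δ0=-7, Δ1=9, Δ2=-2, Δ3=-2, Δ4=7/2
row 1: diag=4, rhs=96; c'=1/4, d'=24
row 2: denom=8−1·1/4=31/4; d'=(-66−1·24)/(31/4)=-360/31
row 3: denom=8−3·12/31=212/31; d'=(0−3·-360/31)/(212/31)=270/53
row 4: denom=6−1·31/212=1241/212; d'=(33−1·270/53)/(1241/212)=348/73
back: M4=348/73
back: M3=270/53−31/212·348/73=321/73
back: M2=-360/31−12/31·321/73=-972/73
back: M1=24−1/4·-972/73=1995/73
M: M0=0, M1=1995/73, M2=-972/73, M3=321/73, M4=348/73, M5=0
seg 0: a=3, c=M0/2=0, d=(M1−M0)/(6·1)=665/146, b=Δ0−h0·(2M0+M1)/6=-1687/146
seg 1: a=-4, c=M1/2=1995/146, d=(M2−M1)/(6·1)=-989/146, b=Δ1−h1·(2M1+M2)/6=154/73
seg 2: a=5, c=M2/2=-486/73, d=(M3−M2)/(6·3)=431/438, b=Δ2−h2·(2M2+M3)/6=1331/146
seg 3: a=-1, c=M3/2=321/146, d=(M4−M3)/(6·1)=9/146, b=Δ3−h3·(2M3+M4)/6=-311/73
seg 4: a=-3, c=M4/2=174/73, d=(M5−M4)/(6·2)=-29/73, b=Δ4−h4·(2M4+M5)/6=47/146
t_q=23/4 → seg 3, τ=3/4; S=-1+-311/73·τ+321/146·τ²+9/146·τ³=-27401/9344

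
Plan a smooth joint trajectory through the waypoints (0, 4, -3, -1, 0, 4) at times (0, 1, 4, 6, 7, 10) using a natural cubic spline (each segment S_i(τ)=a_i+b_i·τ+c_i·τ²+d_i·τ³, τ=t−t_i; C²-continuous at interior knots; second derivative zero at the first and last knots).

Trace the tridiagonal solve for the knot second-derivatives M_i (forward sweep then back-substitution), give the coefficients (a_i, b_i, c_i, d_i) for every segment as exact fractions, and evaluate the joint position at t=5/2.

Δ: Δ0=4, Δ1=-7/3, Δ2=1, Δ3=1, Δ4=4/3
row 1: diag=8, rhs=-38; c'=3/8, d'=-19/4
row 2: denom=10−3·3/8=71/8; d'=(20−3·-19/4)/(71/8)=274/71
row 3: denom=6−2·16/71=394/71; d'=(0−2·274/71)/(394/71)=-274/197
row 4: denom=8−1·71/394=3081/394; d'=(2−1·-274/197)/(3081/394)=1336/3081
back: M4=1336/3081
back: M3=-274/197−71/394·1336/3081=-4526/3081
back: M2=274/71−16/71·-4526/3081=12910/3081
back: M1=-19/4−3/8·12910/3081=-6492/1027
M: M0=0, M1=-6492/1027, M2=12910/3081, M3=-4526/3081, M4=1336/3081, M5=0
seg 0: a=0, c=M0/2=0, d=(M1−M0)/(6·1)=-1082/1027, b=Δ0−h0·(2M0+M1)/6=5190/1027
seg 1: a=4, c=M1/2=-3246/1027, d=(M2−M1)/(6·3)=16193/27729, b=Δ1−h1·(2M1+M2)/6=1944/1027
seg 2: a=-3, c=M2/2=6455/3081, d=(M3−M2)/(6·2)=-1453/3081, b=Δ2−h2·(2M2+M3)/6=-103/79
seg 3: a=-1, c=M3/2=-2263/3081, d=(M4−M3)/(6·1)=977/3081, b=Δ3−h3·(2M3+M4)/6=4367/3081
seg 4: a=0, c=M4/2=668/3081, d=(M5−M4)/(6·3)=-668/27729, b=Δ4−h4·(2M4+M5)/6=924/1027
t_q=5/2 → seg 1, τ=3/2; S=4+1944/1027·τ+-3246/1027·τ²+16193/27729·τ³=13957/8216

  seg 0: a=0 b=5190/1027 c=0 d=-1082/1027
  seg 1: a=4 b=1944/1027 c=-3246/1027 d=16193/27729
  seg 2: a=-3 b=-103/79 c=6455/3081 d=-1453/3081
  seg 3: a=-1 b=4367/3081 c=-2263/3081 d=977/3081
  seg 4: a=0 b=924/1027 c=668/3081 d=-668/27729
S(5/2) = 13957/8216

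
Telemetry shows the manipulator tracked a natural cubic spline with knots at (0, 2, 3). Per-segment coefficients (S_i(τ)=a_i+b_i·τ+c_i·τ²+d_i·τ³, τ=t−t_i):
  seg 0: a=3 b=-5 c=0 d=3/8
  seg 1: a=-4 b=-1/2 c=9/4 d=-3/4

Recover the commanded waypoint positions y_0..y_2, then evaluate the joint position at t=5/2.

y_0=3 y_1=-4 y_2=-3
S(5/2) = -121/32

y_0 = S_0(0) = a_0 = 3
y_1 = S_1(0) = a_1 = -4
y_2 = S_1(1) = -3
t_q=5/2 is in segment 1 (τ=1/2); S_1(τ)=-121/32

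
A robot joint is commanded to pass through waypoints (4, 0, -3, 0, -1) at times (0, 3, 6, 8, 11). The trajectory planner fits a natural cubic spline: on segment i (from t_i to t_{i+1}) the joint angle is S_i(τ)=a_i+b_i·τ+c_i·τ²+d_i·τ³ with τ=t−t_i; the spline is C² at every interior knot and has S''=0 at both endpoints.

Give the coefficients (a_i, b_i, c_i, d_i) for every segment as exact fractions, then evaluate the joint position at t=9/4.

  seg 0: a=4 b=-209/177 c=0 d=-1/59
  seg 1: a=0 b=-290/177 c=-9/59 d=194/1593
  seg 2: a=-3 b=130/177 c=167/177 d=-397/1416
  seg 3: a=0 b=135/118 c=-523/708 d=523/6372
S(9/4) = 4343/3776

Δ: Δ0=-4/3, Δ1=-1, Δ2=3/2, Δ3=-1/3
row 1: diag=12, rhs=2; c'=1/4, d'=1/6
row 2: denom=10−3·1/4=37/4; d'=(15−3·1/6)/(37/4)=58/37
row 3: denom=10−2·8/37=354/37; d'=(-11−2·58/37)/(354/37)=-523/354
back: M3=-523/354
back: M2=58/37−8/37·-523/354=334/177
back: M1=1/6−1/4·334/177=-18/59
M: M0=0, M1=-18/59, M2=334/177, M3=-523/354, M4=0
seg 0: a=4, c=M0/2=0, d=(M1−M0)/(6·3)=-1/59, b=Δ0−h0·(2M0+M1)/6=-209/177
seg 1: a=0, c=M1/2=-9/59, d=(M2−M1)/(6·3)=194/1593, b=Δ1−h1·(2M1+M2)/6=-290/177
seg 2: a=-3, c=M2/2=167/177, d=(M3−M2)/(6·2)=-397/1416, b=Δ2−h2·(2M2+M3)/6=130/177
seg 3: a=0, c=M3/2=-523/708, d=(M4−M3)/(6·3)=523/6372, b=Δ3−h3·(2M3+M4)/6=135/118
t_q=9/4 → seg 0, τ=9/4; S=4+-209/177·τ+0·τ²+-1/59·τ³=4343/3776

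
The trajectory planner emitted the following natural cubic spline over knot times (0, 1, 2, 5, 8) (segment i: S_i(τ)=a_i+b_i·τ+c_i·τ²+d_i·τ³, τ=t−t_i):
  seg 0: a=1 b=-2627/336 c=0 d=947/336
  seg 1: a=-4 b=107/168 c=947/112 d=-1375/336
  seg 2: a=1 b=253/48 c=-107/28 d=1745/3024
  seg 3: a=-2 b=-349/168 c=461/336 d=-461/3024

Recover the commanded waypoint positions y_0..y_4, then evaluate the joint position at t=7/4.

y_0=1 y_1=-4 y_2=1 y_3=-2 y_4=0
S(7/4) = -3531/7168

y_0 = S_0(0) = a_0 = 1
y_1 = S_1(0) = a_1 = -4
y_2 = S_2(0) = a_2 = 1
y_3 = S_3(0) = a_3 = -2
y_4 = S_3(3) = 0
t_q=7/4 is in segment 1 (τ=3/4); S_1(τ)=-3531/7168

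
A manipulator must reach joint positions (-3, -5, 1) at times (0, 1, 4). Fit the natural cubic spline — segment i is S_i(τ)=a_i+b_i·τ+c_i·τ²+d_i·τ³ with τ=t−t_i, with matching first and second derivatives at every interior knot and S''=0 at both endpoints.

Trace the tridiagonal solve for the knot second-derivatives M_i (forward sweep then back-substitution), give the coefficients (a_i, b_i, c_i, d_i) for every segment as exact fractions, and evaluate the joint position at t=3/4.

  seg 0: a=-3 b=-5/2 c=0 d=1/2
  seg 1: a=-5 b=-1 c=3/2 d=-1/6
S(3/4) = -597/128

Δ: Δ0=-2, Δ1=2
row 1: diag=8, rhs=24; c'=3/8, d'=3
back: M1=3
M: M0=0, M1=3, M2=0
seg 0: a=-3, c=M0/2=0, d=(M1−M0)/(6·1)=1/2, b=Δ0−h0·(2M0+M1)/6=-5/2
seg 1: a=-5, c=M1/2=3/2, d=(M2−M1)/(6·3)=-1/6, b=Δ1−h1·(2M1+M2)/6=-1
t_q=3/4 → seg 0, τ=3/4; S=-3+-5/2·τ+0·τ²+1/2·τ³=-597/128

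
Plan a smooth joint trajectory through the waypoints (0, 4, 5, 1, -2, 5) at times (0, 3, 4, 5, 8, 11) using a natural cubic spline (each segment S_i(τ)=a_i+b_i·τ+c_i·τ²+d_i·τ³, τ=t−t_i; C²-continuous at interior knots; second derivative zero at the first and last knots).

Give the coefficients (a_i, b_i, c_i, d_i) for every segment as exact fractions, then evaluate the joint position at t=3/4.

  seg 0: a=0 b=269/289 c=0 d=349/7803
  seg 1: a=4 b=618/289 c=349/867 d=-1336/867
  seg 2: a=5 b=-1456/867 c=-3659/867 d=549/289
  seg 3: a=1 b=-3833/867 c=1282/867 d=-880/7803
  seg 4: a=-2 b=1219/867 c=134/289 d=-134/2601
S(3/4) = 13261/18496

Δ: Δ0=4/3, Δ1=1, Δ2=-4, Δ3=-1, Δ4=7/3
row 1: diag=8, rhs=-2; c'=1/8, d'=-1/4
row 2: denom=4−1·1/8=31/8; d'=(-30−1·-1/4)/(31/8)=-238/31
row 3: denom=8−1·8/31=240/31; d'=(18−1·-238/31)/(240/31)=199/60
row 4: denom=12−3·31/80=867/80; d'=(20−3·199/60)/(867/80)=268/289
back: M4=268/289
back: M3=199/60−31/80·268/289=2564/867
back: M2=-238/31−8/31·2564/867=-7318/867
back: M1=-1/4−1/8·-7318/867=698/867
M: M0=0, M1=698/867, M2=-7318/867, M3=2564/867, M4=268/289, M5=0
seg 0: a=0, c=M0/2=0, d=(M1−M0)/(6·3)=349/7803, b=Δ0−h0·(2M0+M1)/6=269/289
seg 1: a=4, c=M1/2=349/867, d=(M2−M1)/(6·1)=-1336/867, b=Δ1−h1·(2M1+M2)/6=618/289
seg 2: a=5, c=M2/2=-3659/867, d=(M3−M2)/(6·1)=549/289, b=Δ2−h2·(2M2+M3)/6=-1456/867
seg 3: a=1, c=M3/2=1282/867, d=(M4−M3)/(6·3)=-880/7803, b=Δ3−h3·(2M3+M4)/6=-3833/867
seg 4: a=-2, c=M4/2=134/289, d=(M5−M4)/(6·3)=-134/2601, b=Δ4−h4·(2M4+M5)/6=1219/867
t_q=3/4 → seg 0, τ=3/4; S=0+269/289·τ+0·τ²+349/7803·τ³=13261/18496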